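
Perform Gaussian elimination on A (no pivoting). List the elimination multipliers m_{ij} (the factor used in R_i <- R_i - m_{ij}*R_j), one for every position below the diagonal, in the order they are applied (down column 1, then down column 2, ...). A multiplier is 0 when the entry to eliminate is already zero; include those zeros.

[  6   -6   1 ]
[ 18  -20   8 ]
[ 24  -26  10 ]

Forward elimination:
R2 <- R2 - (3)*R1:  [  0  -2   5 ]
R3 <- R3 - (4)*R1:  [  0  -2   6 ]
R3 <- R3 - (1)*R2:  [ 0  0  1 ]
Multipliers (in order of application): m_{21} = 3, m_{31} = 4, m_{32} = 1

multipliers: 3, 4, 1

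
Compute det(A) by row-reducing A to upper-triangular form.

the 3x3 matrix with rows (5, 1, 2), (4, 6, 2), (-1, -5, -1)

det(A) = -6

Forward elimination:
R2 <- R2 - (4/5)*R1:  [    0  26/5   2/5 ]
R3 <- R3 - (-1/5)*R1:  [     0  -24/5   -3/5 ]
R3 <- R3 - (-12/13)*R2:  [     0      0  -3/13 ]
Upper-triangular form:
[ 5     1      2 ]
[ 0  26/5    2/5 ]
[ 0     0  -3/13 ]
det(A) = (-1)^0 * (5) * (26/5) * (-3/13) = -6  (0 row swaps -> sign +1)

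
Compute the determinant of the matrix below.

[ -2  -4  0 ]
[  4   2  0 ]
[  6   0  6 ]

Forward elimination:
R2 <- R2 - (-2)*R1:  [  0  -6   0 ]
R3 <- R3 - (-3)*R1:  [   0  -12    6 ]
R3 <- R3 - (2)*R2:  [ 0  0  6 ]
Upper-triangular form:
[ -2  -4  0 ]
[  0  -6  0 ]
[  0   0  6 ]
det(A) = (-1)^0 * (-2) * (-6) * (6) = 72  (0 row swaps -> sign +1)

det(A) = 72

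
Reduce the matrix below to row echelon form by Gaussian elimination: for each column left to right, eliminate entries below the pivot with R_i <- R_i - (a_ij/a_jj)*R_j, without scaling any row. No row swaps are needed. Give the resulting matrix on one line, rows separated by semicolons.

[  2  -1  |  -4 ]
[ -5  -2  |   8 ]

Forward elimination:
R2 <- R2 - (-5/2)*R1:  [    0  -9/2    -2 ]
Row echelon form:
[ 2    -1  |  -4 ]
[ 0  -9/2  |  -2 ]

REF = [2 -1 -4; 0 -9/2 -2]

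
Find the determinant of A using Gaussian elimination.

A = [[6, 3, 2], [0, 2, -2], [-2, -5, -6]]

det(A) = -112

Forward elimination:
R3 <- R3 - (-1/3)*R1:  [     0     -4  -16/3 ]
R3 <- R3 - (-2)*R2:  [     0      0  -28/3 ]
Upper-triangular form:
[ 6  3      2 ]
[ 0  2     -2 ]
[ 0  0  -28/3 ]
det(A) = (-1)^0 * (6) * (2) * (-28/3) = -112  (0 row swaps -> sign +1)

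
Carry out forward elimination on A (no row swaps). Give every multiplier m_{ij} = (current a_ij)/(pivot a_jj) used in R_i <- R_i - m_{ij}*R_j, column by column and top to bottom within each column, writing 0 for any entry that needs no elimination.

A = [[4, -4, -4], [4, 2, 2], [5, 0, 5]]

multipliers: 1, 5/4, 5/6

Forward elimination:
R2 <- R2 - (1)*R1:  [ 0  6  6 ]
R3 <- R3 - (5/4)*R1:  [  0   5  10 ]
R3 <- R3 - (5/6)*R2:  [ 0  0  5 ]
Multipliers (in order of application): m_{21} = 1, m_{31} = 5/4, m_{32} = 5/6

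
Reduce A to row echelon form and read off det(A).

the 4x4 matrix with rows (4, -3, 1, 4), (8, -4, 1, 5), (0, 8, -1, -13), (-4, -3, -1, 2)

det(A) = -96

Forward elimination:
R2 <- R2 - (2)*R1:  [  0   2  -1  -3 ]
R4 <- R4 - (-1)*R1:  [  0  -6   0   6 ]
R3 <- R3 - (4)*R2:  [  0   0   3  -1 ]
R4 <- R4 - (-3)*R2:  [  0   0  -3  -3 ]
R4 <- R4 - (-1)*R3:  [  0   0   0  -4 ]
Upper-triangular form:
[ 4  -3   1   4 ]
[ 0   2  -1  -3 ]
[ 0   0   3  -1 ]
[ 0   0   0  -4 ]
det(A) = (-1)^0 * (4) * (2) * (3) * (-4) = -96  (0 row swaps -> sign +1)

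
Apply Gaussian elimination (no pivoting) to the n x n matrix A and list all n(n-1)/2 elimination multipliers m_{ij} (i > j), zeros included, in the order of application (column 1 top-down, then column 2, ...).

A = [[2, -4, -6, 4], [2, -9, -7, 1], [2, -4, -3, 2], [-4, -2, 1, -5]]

Forward elimination:
R2 <- R2 - (1)*R1:  [  0  -5  -1  -3 ]
R3 <- R3 - (1)*R1:  [  0   0   3  -2 ]
R4 <- R4 - (-2)*R1:  [   0  -10  -11    3 ]
R3: entry in column 2 is already 0 -> m_{32} = 0 (no row operation needed)
R4 <- R4 - (2)*R2:  [  0   0  -9   9 ]
R4 <- R4 - (-3)*R3:  [ 0  0  0  3 ]
Multipliers (in order of application): m_{21} = 1, m_{31} = 1, m_{41} = -2, m_{32} = 0, m_{42} = 2, m_{43} = -3

multipliers: 1, 1, -2, 0, 2, -3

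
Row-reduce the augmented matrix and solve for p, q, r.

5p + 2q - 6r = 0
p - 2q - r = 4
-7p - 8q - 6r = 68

(-4, -2, -4)

Forward elimination on [A|b]:
R2 <- R2 - (1/5)*R1:  [     0  -12/5    1/5      4 ]
R3 <- R3 - (-7/5)*R1:  [     0  -26/5  -72/5     68 ]
R3 <- R3 - (13/6)*R2:  [     0      0  -89/6  178/3 ]
Row echelon form:
[ 5      2     -6  |      0 ]
[ 0  -12/5    1/5  |      4 ]
[ 0      0  -89/6  |  178/3 ]
Back-substitution:
r = (178/3) / (-89/6) = -4
q = (4 - (1/5)*(-4)) / (-12/5) = -2
p = (0 - (2)*(-2) - (-6)*(-4)) / 5 = -4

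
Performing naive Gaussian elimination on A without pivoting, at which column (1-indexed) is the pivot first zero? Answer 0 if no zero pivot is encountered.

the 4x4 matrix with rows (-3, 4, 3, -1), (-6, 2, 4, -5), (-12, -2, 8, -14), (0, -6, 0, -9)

Naive forward elimination:
R2 <- R2 - (2)*R1:  [  0  -6  -2  -3 ]
R3 <- R3 - (4)*R1:  [   0  -18   -4  -10 ]
R3 <- R3 - (3)*R2:  [  0   0   2  -1 ]
R4 <- R4 - (1)*R2:  [  0   0   2  -6 ]
R4 <- R4 - (1)*R3:  [  0   0   0  -5 ]
All pivots nonzero; naive elimination completes without hitting a zero pivot.

first zero-pivot column = 0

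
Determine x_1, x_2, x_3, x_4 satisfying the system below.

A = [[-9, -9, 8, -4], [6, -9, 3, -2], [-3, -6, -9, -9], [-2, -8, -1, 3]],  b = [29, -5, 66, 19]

Forward elimination on [A|b]:
R2 <- R2 - (-2/3)*R1:  [     0    -15   25/3  -14/3   43/3 ]
R3 <- R3 - (1/3)*R1:  [     0     -3  -35/3  -23/3  169/3 ]
R4 <- R4 - (2/9)*R1:  [     0     -6  -25/9   35/9  113/9 ]
R3 <- R3 - (1/5)*R2:  [       0        0    -40/3  -101/15   802/15 ]
R4 <- R4 - (2/5)*R2:  [      0       0   -55/9  259/45  307/45 ]
R4 <- R4 - (11/24)*R3:  [        0         0         0  1061/120  -1061/60 ]
Row echelon form:
[ -9   -9      8        -4  |        29 ]
[  0  -15   25/3     -14/3  |      43/3 ]
[  0    0  -40/3   -101/15  |    802/15 ]
[  0    0      0  1061/120  |  -1061/60 ]
Back-substitution:
x_4 = (-1061/60) / (1061/120) = -2
x_3 = (802/15 - (-101/15)*(-2)) / (-40/3) = -3
x_2 = (43/3 - (25/3)*(-3) - (-14/3)*(-2)) / -15 = -2
x_1 = (29 - (-9)*(-2) - (8)*(-3) - (-4)*(-2)) / -9 = -3

(-3, -2, -3, -2)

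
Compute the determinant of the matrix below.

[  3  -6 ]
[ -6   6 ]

det(A) = -18

Forward elimination:
R2 <- R2 - (-2)*R1:  [  0  -6 ]
Upper-triangular form:
[ 3  -6 ]
[ 0  -6 ]
det(A) = (-1)^0 * (3) * (-6) = -18  (0 row swaps -> sign +1)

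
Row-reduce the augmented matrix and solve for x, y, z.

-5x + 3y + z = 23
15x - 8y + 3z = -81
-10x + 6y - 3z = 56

Forward elimination on [A|b]:
R2 <- R2 - (-3)*R1:  [   0    1    6  -12 ]
R3 <- R3 - (2)*R1:  [  0   0  -5  10 ]
Row echelon form:
[ -5  3   1  |   23 ]
[  0  1   6  |  -12 ]
[  0  0  -5  |   10 ]
Back-substitution:
z = (10) / -5 = -2
y = (-12 - (6)*(-2)) / 1 = 0
x = (23 - (3)*(0) - (1)*(-2)) / -5 = -5

(-5, 0, -2)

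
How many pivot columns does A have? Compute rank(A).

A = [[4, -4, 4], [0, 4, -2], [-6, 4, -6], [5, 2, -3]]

rank(A) = 3

Row reduction:
R3 <- R3 - (-3/2)*R1:  [  0  -2   0 ]
R4 <- R4 - (5/4)*R1:  [  0   7  -8 ]
R3 <- R3 - (-1/2)*R2:  [  0   0  -1 ]
R4 <- R4 - (7/4)*R2:  [    0     0  -9/2 ]
R4 <- R4 - (9/2)*R3:  [ 0  0  0 ]
Row echelon form:
[ 4  -4   4 ]
[ 0   4  -2 ]
[ 0   0  -1 ]
[ 0   0   0 ]
Nonzero rows / pivot columns: 3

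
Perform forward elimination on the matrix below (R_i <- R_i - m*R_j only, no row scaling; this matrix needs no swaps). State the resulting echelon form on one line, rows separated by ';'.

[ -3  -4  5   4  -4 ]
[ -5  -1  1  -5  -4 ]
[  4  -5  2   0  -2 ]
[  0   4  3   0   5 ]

Forward elimination:
R2 <- R2 - (5/3)*R1:  [     0   17/3  -22/3  -35/3    8/3 ]
R3 <- R3 - (-4/3)*R1:  [     0  -31/3   26/3   16/3  -22/3 ]
R3 <- R3 - (-31/17)*R2:  [       0        0   -80/17  -271/17   -42/17 ]
R4 <- R4 - (12/17)*R2:  [      0       0  139/17  140/17   53/17 ]
R4 <- R4 - (-139/80)*R3:  [        0         0         0  -1557/80    -47/40 ]
Row echelon form:
[ -3    -4       5         4      -4 ]
[  0  17/3   -22/3     -35/3     8/3 ]
[  0     0  -80/17   -271/17  -42/17 ]
[  0     0       0  -1557/80  -47/40 ]

REF = [-3 -4 5 4 -4; 0 17/3 -22/3 -35/3 8/3; 0 0 -80/17 -271/17 -42/17; 0 0 0 -1557/80 -47/40]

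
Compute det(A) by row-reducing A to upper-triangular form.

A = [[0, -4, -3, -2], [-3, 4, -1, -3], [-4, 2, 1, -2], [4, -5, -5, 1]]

det(A) = -106

Forward elimination:
R1 <-> R2   (pivot in column 1 was zero)
[ -3   4  -1  -3 ]
[  0  -4  -3  -2 ]
[ -4   2   1  -2 ]
[  4  -5  -5   1 ]
R3 <- R3 - (4/3)*R1:  [     0  -10/3    7/3      2 ]
R4 <- R4 - (-4/3)*R1:  [     0    1/3  -19/3     -3 ]
R3 <- R3 - (5/6)*R2:  [    0     0  29/6  11/3 ]
R4 <- R4 - (-1/12)*R2:  [      0       0  -79/12   -19/6 ]
R4 <- R4 - (-79/58)*R3:  [     0      0      0  53/29 ]
Upper-triangular form:
[ -3   4    -1     -3 ]
[  0  -4    -3     -2 ]
[  0   0  29/6   11/3 ]
[  0   0     0  53/29 ]
det(A) = (-1)^1 * (-3) * (-4) * (29/6) * (53/29) = -106  (1 row swap -> sign -1)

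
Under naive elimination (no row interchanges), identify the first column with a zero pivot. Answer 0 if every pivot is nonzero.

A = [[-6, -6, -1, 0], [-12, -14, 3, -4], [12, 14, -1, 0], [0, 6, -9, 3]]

Naive forward elimination:
R2 <- R2 - (2)*R1:  [  0  -2   5  -4 ]
R3 <- R3 - (-2)*R1:  [  0   2  -3   0 ]
R3 <- R3 - (-1)*R2:  [  0   0   2  -4 ]
R4 <- R4 - (-3)*R2:  [  0   0   6  -9 ]
R4 <- R4 - (3)*R3:  [ 0  0  0  3 ]
All pivots nonzero; naive elimination completes without hitting a zero pivot.

first zero-pivot column = 0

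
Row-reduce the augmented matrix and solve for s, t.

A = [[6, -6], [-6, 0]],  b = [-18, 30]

Forward elimination on [A|b]:
R2 <- R2 - (-1)*R1:  [  0  -6  12 ]
Row echelon form:
[ 6  -6  |  -18 ]
[ 0  -6  |   12 ]
Back-substitution:
t = (12) / -6 = -2
s = (-18 - (-6)*(-2)) / 6 = -5

(-5, -2)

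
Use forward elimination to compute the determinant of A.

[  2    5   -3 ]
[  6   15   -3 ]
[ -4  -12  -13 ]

Forward elimination:
R2 <- R2 - (3)*R1:  [ 0  0  6 ]
R3 <- R3 - (-2)*R1:  [   0   -2  -19 ]
R2 <-> R3   (pivot in column 2 was zero)
[ 2   5   -3 ]
[ 0  -2  -19 ]
[ 0   0    6 ]
Upper-triangular form:
[ 2   5   -3 ]
[ 0  -2  -19 ]
[ 0   0    6 ]
det(A) = (-1)^1 * (2) * (-2) * (6) = 24  (1 row swap -> sign -1)

det(A) = 24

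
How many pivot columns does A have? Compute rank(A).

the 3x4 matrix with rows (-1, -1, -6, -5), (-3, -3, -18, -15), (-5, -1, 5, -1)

Row reduction:
R2 <- R2 - (3)*R1:  [ 0  0  0  0 ]
R3 <- R3 - (5)*R1:  [  0   4  35  24 ]
R2 <-> R3   (pivot in column 2 was zero)
[ -1  -1  -6  -5 ]
[  0   4  35  24 ]
[  0   0   0   0 ]
Row echelon form:
[ -1  -1  -6  -5 ]
[  0   4  35  24 ]
[  0   0   0   0 ]
Nonzero rows / pivot columns: 2

rank(A) = 2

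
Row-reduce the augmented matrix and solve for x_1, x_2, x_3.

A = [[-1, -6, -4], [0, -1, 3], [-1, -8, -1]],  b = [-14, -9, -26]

Forward elimination on [A|b]:
R3 <- R3 - (1)*R1:  [   0   -2    3  -12 ]
R3 <- R3 - (2)*R2:  [  0   0  -3   6 ]
Row echelon form:
[ -1  -6  -4  |  -14 ]
[  0  -1   3  |   -9 ]
[  0   0  -3  |    6 ]
Back-substitution:
x_3 = (6) / -3 = -2
x_2 = (-9 - (3)*(-2)) / -1 = 3
x_1 = (-14 - (-6)*(3) - (-4)*(-2)) / -1 = 4

(4, 3, -2)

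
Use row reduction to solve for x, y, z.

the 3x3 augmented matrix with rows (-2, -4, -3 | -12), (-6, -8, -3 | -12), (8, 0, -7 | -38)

Forward elimination on [A|b]:
R2 <- R2 - (3)*R1:  [  0   4   6  24 ]
R3 <- R3 - (-4)*R1:  [   0  -16  -19  -86 ]
R3 <- R3 - (-4)*R2:  [  0   0   5  10 ]
Row echelon form:
[ -2  -4  -3  |  -12 ]
[  0   4   6  |   24 ]
[  0   0   5  |   10 ]
Back-substitution:
z = (10) / 5 = 2
y = (24 - (6)*(2)) / 4 = 3
x = (-12 - (-4)*(3) - (-3)*(2)) / -2 = -3

(-3, 3, 2)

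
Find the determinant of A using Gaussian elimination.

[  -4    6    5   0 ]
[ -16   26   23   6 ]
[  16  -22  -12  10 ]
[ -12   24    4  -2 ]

det(A) = 160

Forward elimination:
R2 <- R2 - (4)*R1:  [ 0  2  3  6 ]
R3 <- R3 - (-4)*R1:  [  0   2   8  10 ]
R4 <- R4 - (3)*R1:  [   0    6  -11   -2 ]
R3 <- R3 - (1)*R2:  [ 0  0  5  4 ]
R4 <- R4 - (3)*R2:  [   0    0  -20  -20 ]
R4 <- R4 - (-4)*R3:  [  0   0   0  -4 ]
Upper-triangular form:
[ -4  6  5   0 ]
[  0  2  3   6 ]
[  0  0  5   4 ]
[  0  0  0  -4 ]
det(A) = (-1)^0 * (-4) * (2) * (5) * (-4) = 160  (0 row swaps -> sign +1)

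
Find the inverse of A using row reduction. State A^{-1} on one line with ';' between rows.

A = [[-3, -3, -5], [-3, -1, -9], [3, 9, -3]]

inverse = [-7/2 9/4 -11/12; 3/2 -1 1/2; 1 -3/4 1/4]

Gauss-Jordan on [A | I]:
R1 <- (1/-3)*R1:  [    1     1   5/3  |  -1/3     0     0 ]
R2 <- R2 - (-3)*R1:  [  0   2  -4  |  -1   1   0 ]
R3 <- R3 - (3)*R1:  [  0   6  -8  |   1   0   1 ]
R2 <- (1/2)*R2:  [    0     1    -2  |  -1/2   1/2     0 ]
R1 <- R1 - (1)*R2:  [    1     0  11/3  |   1/6  -1/2     0 ]
R3 <- R3 - (6)*R2:  [  0   0   4  |   4  -3   1 ]
R3 <- (1/4)*R3:  [    0     0     1  |     1  -3/4   1/4 ]
R1 <- R1 - (11/3)*R3:  [      1       0       0  |    -7/2     9/4  -11/12 ]
R2 <- R2 - (-2)*R3:  [   0    1    0  |  3/2   -1  1/2 ]
Right block of [I | A^{-1}] is the inverse:
[ -7/2   9/4  -11/12 ]
[  3/2    -1     1/2 ]
[    1  -3/4     1/4 ]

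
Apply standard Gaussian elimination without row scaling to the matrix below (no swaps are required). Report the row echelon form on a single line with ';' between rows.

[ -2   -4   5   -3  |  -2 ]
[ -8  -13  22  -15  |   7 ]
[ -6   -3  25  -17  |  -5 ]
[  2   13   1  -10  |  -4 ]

REF = [-2 -4 5 -3 -2; 0 3 2 -3 15; 0 0 4 1 -44; 0 0 0 -4 -51]

Forward elimination:
R2 <- R2 - (4)*R1:  [  0   3   2  -3  15 ]
R3 <- R3 - (3)*R1:  [  0   9  10  -8   1 ]
R4 <- R4 - (-1)*R1:  [   0    9    6  -13   -6 ]
R3 <- R3 - (3)*R2:  [   0    0    4    1  -44 ]
R4 <- R4 - (3)*R2:  [   0    0    0   -4  -51 ]
Row echelon form:
[ -2  -4  5  -3  |   -2 ]
[  0   3  2  -3  |   15 ]
[  0   0  4   1  |  -44 ]
[  0   0  0  -4  |  -51 ]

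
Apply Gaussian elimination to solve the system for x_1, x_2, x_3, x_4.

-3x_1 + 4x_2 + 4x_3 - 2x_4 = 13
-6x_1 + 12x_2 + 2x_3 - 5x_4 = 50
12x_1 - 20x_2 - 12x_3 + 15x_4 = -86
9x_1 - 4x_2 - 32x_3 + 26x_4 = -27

Forward elimination on [A|b]:
R2 <- R2 - (2)*R1:  [  0   4  -6  -1  24 ]
R3 <- R3 - (-4)*R1:  [   0   -4    4    7  -34 ]
R4 <- R4 - (-3)*R1:  [   0    8  -20   20   12 ]
R3 <- R3 - (-1)*R2:  [   0    0   -2    6  -10 ]
R4 <- R4 - (2)*R2:  [   0    0   -8   22  -36 ]
R4 <- R4 - (4)*R3:  [  0   0   0  -2   4 ]
Row echelon form:
[ -3  4   4  -2  |   13 ]
[  0  4  -6  -1  |   24 ]
[  0  0  -2   6  |  -10 ]
[  0  0   0  -2  |    4 ]
Back-substitution:
x_4 = (4) / -2 = -2
x_3 = (-10 - (6)*(-2)) / -2 = -1
x_2 = (24 - (-6)*(-1) - (-1)*(-2)) / 4 = 4
x_1 = (13 - (4)*(4) - (4)*(-1) - (-2)*(-2)) / -3 = 1

(1, 4, -1, -2)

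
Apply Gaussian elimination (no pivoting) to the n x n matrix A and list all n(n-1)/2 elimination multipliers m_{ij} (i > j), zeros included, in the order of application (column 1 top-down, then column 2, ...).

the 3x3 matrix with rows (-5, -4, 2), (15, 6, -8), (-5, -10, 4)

multipliers: -3, 1, 1

Forward elimination:
R2 <- R2 - (-3)*R1:  [  0  -6  -2 ]
R3 <- R3 - (1)*R1:  [  0  -6   2 ]
R3 <- R3 - (1)*R2:  [ 0  0  4 ]
Multipliers (in order of application): m_{21} = -3, m_{31} = 1, m_{32} = 1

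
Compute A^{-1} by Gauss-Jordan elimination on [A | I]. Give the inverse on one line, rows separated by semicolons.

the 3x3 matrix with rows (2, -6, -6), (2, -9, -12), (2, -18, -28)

inverse = [-3 5 -3/2; -8/3 11/3 -1; 3/2 -2 1/2]

Gauss-Jordan on [A | I]:
R1 <- (1/2)*R1:  [   1   -3   -3  |  1/2    0    0 ]
R2 <- R2 - (2)*R1:  [  0  -3  -6  |  -1   1   0 ]
R3 <- R3 - (2)*R1:  [   0  -12  -22  |   -1    0    1 ]
R2 <- (1/-3)*R2:  [    0     1     2  |   1/3  -1/3     0 ]
R1 <- R1 - (-3)*R2:  [   1    0    3  |  3/2   -1    0 ]
R3 <- R3 - (-12)*R2:  [  0   0   2  |   3  -4   1 ]
R3 <- (1/2)*R3:  [   0    0    1  |  3/2   -2  1/2 ]
R1 <- R1 - (3)*R3:  [    1     0     0  |    -3     5  -3/2 ]
R2 <- R2 - (2)*R3:  [    0     1     0  |  -8/3  11/3    -1 ]
Right block of [I | A^{-1}] is the inverse:
[   -3     5  -3/2 ]
[ -8/3  11/3    -1 ]
[  3/2    -2   1/2 ]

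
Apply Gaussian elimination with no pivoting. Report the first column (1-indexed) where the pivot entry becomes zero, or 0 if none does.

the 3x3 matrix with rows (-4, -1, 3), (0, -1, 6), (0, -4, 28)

first zero-pivot column = 0

Naive forward elimination:
R3 <- R3 - (4)*R2:  [ 0  0  4 ]
All pivots nonzero; naive elimination completes without hitting a zero pivot.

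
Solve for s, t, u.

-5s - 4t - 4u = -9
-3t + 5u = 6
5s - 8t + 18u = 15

(-3, 3, 3)

Forward elimination on [A|b]:
R3 <- R3 - (-1)*R1:  [   0  -12   14    6 ]
R3 <- R3 - (4)*R2:  [   0    0   -6  -18 ]
Row echelon form:
[ -5  -4  -4  |   -9 ]
[  0  -3   5  |    6 ]
[  0   0  -6  |  -18 ]
Back-substitution:
u = (-18) / -6 = 3
t = (6 - (5)*(3)) / -3 = 3
s = (-9 - (-4)*(3) - (-4)*(3)) / -5 = -3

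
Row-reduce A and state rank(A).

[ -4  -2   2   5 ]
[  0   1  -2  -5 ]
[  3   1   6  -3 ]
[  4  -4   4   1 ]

Row reduction:
R3 <- R3 - (-3/4)*R1:  [    0  -1/2  15/2   3/4 ]
R4 <- R4 - (-1)*R1:  [  0  -6   6   6 ]
R3 <- R3 - (-1/2)*R2:  [    0     0  13/2  -7/4 ]
R4 <- R4 - (-6)*R2:  [   0    0   -6  -24 ]
R4 <- R4 - (-12/13)*R3:  [       0        0        0  -333/13 ]
Row echelon form:
[ -4  -2     2        5 ]
[  0   1    -2       -5 ]
[  0   0  13/2     -7/4 ]
[  0   0     0  -333/13 ]
Nonzero rows / pivot columns: 4

rank(A) = 4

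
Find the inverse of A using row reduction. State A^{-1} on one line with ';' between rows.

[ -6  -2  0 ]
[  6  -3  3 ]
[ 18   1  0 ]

Gauss-Jordan on [A | I]:
R1 <- (1/-6)*R1:  [    1   1/3     0  |  -1/6     0     0 ]
R2 <- R2 - (6)*R1:  [  0  -5   3  |   1   1   0 ]
R3 <- R3 - (18)*R1:  [  0  -5   0  |   3   0   1 ]
R2 <- (1/-5)*R2:  [    0     1  -3/5  |  -1/5  -1/5     0 ]
R1 <- R1 - (1/3)*R2:  [     1      0    1/5  |  -1/10   1/15      0 ]
R3 <- R3 - (-5)*R2:  [  0   0  -3  |   2  -1   1 ]
R3 <- (1/-3)*R3:  [    0     0     1  |  -2/3   1/3  -1/3 ]
R1 <- R1 - (1/5)*R3:  [    1     0     0  |  1/30     0  1/15 ]
R2 <- R2 - (-3/5)*R3:  [    0     1     0  |  -3/5     0  -1/5 ]
Right block of [I | A^{-1}] is the inverse:
[ 1/30    0  1/15 ]
[ -3/5    0  -1/5 ]
[ -2/3  1/3  -1/3 ]

inverse = [1/30 0 1/15; -3/5 0 -1/5; -2/3 1/3 -1/3]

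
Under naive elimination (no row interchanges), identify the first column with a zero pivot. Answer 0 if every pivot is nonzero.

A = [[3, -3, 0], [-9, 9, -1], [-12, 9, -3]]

first zero-pivot column = 2

Naive forward elimination:
R2 <- R2 - (-3)*R1:  [  0   0  -1 ]
R3 <- R3 - (-4)*R1:  [  0  -3  -3 ]
Matrix at this point:
[ 3  -3   0 ]
[ 0   0  -1 ]
[ 0  -3  -3 ]
Pivot entry (2,2) is zero but row 3 has -3 in column 2 -> naive elimination stops; a row interchange (e.g. R2 <-> R3) would be required here.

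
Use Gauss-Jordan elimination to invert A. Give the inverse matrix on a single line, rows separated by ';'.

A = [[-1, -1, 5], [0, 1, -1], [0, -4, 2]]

Gauss-Jordan on [A | I]:
R1 <- (1/-1)*R1:  [  1   1  -5  |  -1   0   0 ]
R1 <- R1 - (1)*R2:  [  1   0  -4  |  -1  -1   0 ]
R3 <- R3 - (-4)*R2:  [  0   0  -2  |   0   4   1 ]
R3 <- (1/-2)*R3:  [    0     0     1  |     0    -2  -1/2 ]
R1 <- R1 - (-4)*R3:  [  1   0   0  |  -1  -9  -2 ]
R2 <- R2 - (-1)*R3:  [    0     1     0  |     0    -1  -1/2 ]
Right block of [I | A^{-1}] is the inverse:
[ -1  -9    -2 ]
[  0  -1  -1/2 ]
[  0  -2  -1/2 ]

inverse = [-1 -9 -2; 0 -1 -1/2; 0 -2 -1/2]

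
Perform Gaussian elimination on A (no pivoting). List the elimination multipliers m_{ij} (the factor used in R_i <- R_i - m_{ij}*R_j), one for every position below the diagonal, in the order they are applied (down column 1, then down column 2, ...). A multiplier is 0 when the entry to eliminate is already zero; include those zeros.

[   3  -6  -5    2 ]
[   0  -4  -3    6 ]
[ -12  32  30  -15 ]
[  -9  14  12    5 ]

Forward elimination:
R2: entry in column 1 is already 0 -> m_{21} = 0 (no row operation needed)
R3 <- R3 - (-4)*R1:  [  0   8  10  -7 ]
R4 <- R4 - (-3)*R1:  [  0  -4  -3  11 ]
R3 <- R3 - (-2)*R2:  [ 0  0  4  5 ]
R4 <- R4 - (1)*R2:  [ 0  0  0  5 ]
R4: entry in column 3 is already 0 -> m_{43} = 0 (no row operation needed)
Multipliers (in order of application): m_{21} = 0, m_{31} = -4, m_{41} = -3, m_{32} = -2, m_{42} = 1, m_{43} = 0

multipliers: 0, -4, -3, -2, 1, 0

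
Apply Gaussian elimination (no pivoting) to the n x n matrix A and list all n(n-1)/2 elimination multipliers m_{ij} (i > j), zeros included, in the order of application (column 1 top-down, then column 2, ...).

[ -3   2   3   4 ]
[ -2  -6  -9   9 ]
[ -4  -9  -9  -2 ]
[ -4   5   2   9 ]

multipliers: 2/3, 4/3, 4/3, 35/22, -7/22, -11/9

Forward elimination:
R2 <- R2 - (2/3)*R1:  [     0  -22/3    -11   19/3 ]
R3 <- R3 - (4/3)*R1:  [     0  -35/3    -13  -22/3 ]
R4 <- R4 - (4/3)*R1:  [    0   7/3    -2  11/3 ]
R3 <- R3 - (35/22)*R2:  [       0        0      9/2  -383/22 ]
R4 <- R4 - (-7/22)*R2:  [      0       0   -11/2  125/22 ]
R4 <- R4 - (-11/9)*R3:  [        0         0         0  -1544/99 ]
Multipliers (in order of application): m_{21} = 2/3, m_{31} = 4/3, m_{41} = 4/3, m_{32} = 35/22, m_{42} = -7/22, m_{43} = -11/9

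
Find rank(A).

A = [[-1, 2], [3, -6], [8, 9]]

rank(A) = 2

Row reduction:
R2 <- R2 - (-3)*R1:  [ 0  0 ]
R3 <- R3 - (-8)*R1:  [  0  25 ]
R2 <-> R3   (pivot in column 2 was zero)
[ -1   2 ]
[  0  25 ]
[  0   0 ]
Row echelon form:
[ -1   2 ]
[  0  25 ]
[  0   0 ]
Nonzero rows / pivot columns: 2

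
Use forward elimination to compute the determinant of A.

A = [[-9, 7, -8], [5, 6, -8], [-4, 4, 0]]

det(A) = -416

Forward elimination:
R2 <- R2 - (-5/9)*R1:  [      0    89/9  -112/9 ]
R3 <- R3 - (4/9)*R1:  [    0   8/9  32/9 ]
R3 <- R3 - (8/89)*R2:  [      0       0  416/89 ]
Upper-triangular form:
[ -9     7      -8 ]
[  0  89/9  -112/9 ]
[  0     0  416/89 ]
det(A) = (-1)^0 * (-9) * (89/9) * (416/89) = -416  (0 row swaps -> sign +1)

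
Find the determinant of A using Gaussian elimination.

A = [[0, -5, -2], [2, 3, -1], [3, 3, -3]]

Forward elimination:
R1 <-> R2   (pivot in column 1 was zero)
[ 2   3  -1 ]
[ 0  -5  -2 ]
[ 3   3  -3 ]
R3 <- R3 - (3/2)*R1:  [    0  -3/2  -3/2 ]
R3 <- R3 - (3/10)*R2:  [     0      0  -9/10 ]
Upper-triangular form:
[ 2   3     -1 ]
[ 0  -5     -2 ]
[ 0   0  -9/10 ]
det(A) = (-1)^1 * (2) * (-5) * (-9/10) = -9  (1 row swap -> sign -1)

det(A) = -9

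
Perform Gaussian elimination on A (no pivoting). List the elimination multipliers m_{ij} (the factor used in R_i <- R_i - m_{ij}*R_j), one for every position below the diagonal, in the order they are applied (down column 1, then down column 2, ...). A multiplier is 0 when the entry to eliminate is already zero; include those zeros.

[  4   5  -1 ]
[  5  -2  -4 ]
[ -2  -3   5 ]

multipliers: 5/4, -1/2, 2/33

Forward elimination:
R2 <- R2 - (5/4)*R1:  [     0  -33/4  -11/4 ]
R3 <- R3 - (-1/2)*R1:  [    0  -1/2   9/2 ]
R3 <- R3 - (2/33)*R2:  [    0     0  14/3 ]
Multipliers (in order of application): m_{21} = 5/4, m_{31} = -1/2, m_{32} = 2/33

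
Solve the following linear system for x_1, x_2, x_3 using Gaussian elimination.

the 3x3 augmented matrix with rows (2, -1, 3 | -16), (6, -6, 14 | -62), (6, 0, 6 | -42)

(-3, -2, -4)

Forward elimination on [A|b]:
R2 <- R2 - (3)*R1:  [   0   -3    5  -14 ]
R3 <- R3 - (3)*R1:  [  0   3  -3   6 ]
R3 <- R3 - (-1)*R2:  [  0   0   2  -8 ]
Row echelon form:
[ 2  -1  3  |  -16 ]
[ 0  -3  5  |  -14 ]
[ 0   0  2  |   -8 ]
Back-substitution:
x_3 = (-8) / 2 = -4
x_2 = (-14 - (5)*(-4)) / -3 = -2
x_1 = (-16 - (-1)*(-2) - (3)*(-4)) / 2 = -3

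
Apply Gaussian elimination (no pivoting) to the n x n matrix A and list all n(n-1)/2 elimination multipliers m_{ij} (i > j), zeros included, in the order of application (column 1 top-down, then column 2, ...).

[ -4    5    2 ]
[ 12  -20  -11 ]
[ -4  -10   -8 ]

multipliers: -3, 1, 3

Forward elimination:
R2 <- R2 - (-3)*R1:  [  0  -5  -5 ]
R3 <- R3 - (1)*R1:  [   0  -15  -10 ]
R3 <- R3 - (3)*R2:  [ 0  0  5 ]
Multipliers (in order of application): m_{21} = -3, m_{31} = 1, m_{32} = 3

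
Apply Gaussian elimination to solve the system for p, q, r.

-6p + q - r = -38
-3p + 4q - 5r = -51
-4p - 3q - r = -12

Forward elimination on [A|b]:
R2 <- R2 - (1/2)*R1:  [    0   7/2  -9/2   -32 ]
R3 <- R3 - (2/3)*R1:  [     0  -11/3   -1/3   40/3 ]
R3 <- R3 - (-22/21)*R2:  [       0        0  -106/21  -424/21 ]
Row echelon form:
[ -6    1       -1  |      -38 ]
[  0  7/2     -9/2  |      -32 ]
[  0    0  -106/21  |  -424/21 ]
Back-substitution:
r = (-424/21) / (-106/21) = 4
q = (-32 - (-9/2)*(4)) / (7/2) = -4
p = (-38 - (1)*(-4) - (-1)*(4)) / -6 = 5

(5, -4, 4)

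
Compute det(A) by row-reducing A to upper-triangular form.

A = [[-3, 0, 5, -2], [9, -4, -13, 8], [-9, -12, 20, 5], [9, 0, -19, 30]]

det(A) = -48

Forward elimination:
R2 <- R2 - (-3)*R1:  [  0  -4   2   2 ]
R3 <- R3 - (3)*R1:  [   0  -12    5   11 ]
R4 <- R4 - (-3)*R1:  [  0   0  -4  24 ]
R3 <- R3 - (3)*R2:  [  0   0  -1   5 ]
R4 <- R4 - (4)*R3:  [ 0  0  0  4 ]
Upper-triangular form:
[ -3   0   5  -2 ]
[  0  -4   2   2 ]
[  0   0  -1   5 ]
[  0   0   0   4 ]
det(A) = (-1)^0 * (-3) * (-4) * (-1) * (4) = -48  (0 row swaps -> sign +1)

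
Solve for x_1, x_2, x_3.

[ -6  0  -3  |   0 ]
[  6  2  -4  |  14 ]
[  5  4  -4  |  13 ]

Forward elimination on [A|b]:
R2 <- R2 - (-1)*R1:  [  0   2  -7  14 ]
R3 <- R3 - (-5/6)*R1:  [     0      4  -13/2     13 ]
R3 <- R3 - (2)*R2:  [    0     0  15/2   -15 ]
Row echelon form:
[ -6  0    -3  |    0 ]
[  0  2    -7  |   14 ]
[  0  0  15/2  |  -15 ]
Back-substitution:
x_3 = (-15) / (15/2) = -2
x_2 = (14 - (-7)*(-2)) / 2 = 0
x_1 = (0 - (-3)*(-2)) / -6 = 1

(1, 0, -2)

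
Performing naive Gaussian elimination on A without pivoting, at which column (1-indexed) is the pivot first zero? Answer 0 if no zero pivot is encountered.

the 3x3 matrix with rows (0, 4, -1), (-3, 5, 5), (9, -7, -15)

first zero-pivot column = 1

Naive forward elimination:
Pivot entry (1,1) is zero but row 2 has -3 in column 1 -> naive elimination stops; a row interchange (e.g. R1 <-> R2) would be required here.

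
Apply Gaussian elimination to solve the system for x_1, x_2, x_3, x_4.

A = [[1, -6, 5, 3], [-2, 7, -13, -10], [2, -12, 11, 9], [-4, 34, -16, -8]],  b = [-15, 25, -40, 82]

Forward elimination on [A|b]:
R2 <- R2 - (-2)*R1:  [  0  -5  -3  -4  -5 ]
R3 <- R3 - (2)*R1:  [   0    0    1    3  -10 ]
R4 <- R4 - (-4)*R1:  [  0  10   4   4  22 ]
R4 <- R4 - (-2)*R2:  [  0   0  -2  -4  12 ]
R4 <- R4 - (-2)*R3:  [  0   0   0   2  -8 ]
Row echelon form:
[ 1  -6   5   3  |  -15 ]
[ 0  -5  -3  -4  |   -5 ]
[ 0   0   1   3  |  -10 ]
[ 0   0   0   2  |   -8 ]
Back-substitution:
x_4 = (-8) / 2 = -4
x_3 = (-10 - (3)*(-4)) / 1 = 2
x_2 = (-5 - (-3)*(2) - (-4)*(-4)) / -5 = 3
x_1 = (-15 - (-6)*(3) - (5)*(2) - (3)*(-4)) / 1 = 5

(5, 3, 2, -4)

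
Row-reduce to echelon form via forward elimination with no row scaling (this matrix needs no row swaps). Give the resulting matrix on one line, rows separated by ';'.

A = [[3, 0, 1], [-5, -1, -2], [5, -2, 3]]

Forward elimination:
R2 <- R2 - (-5/3)*R1:  [    0    -1  -1/3 ]
R3 <- R3 - (5/3)*R1:  [   0   -2  4/3 ]
R3 <- R3 - (2)*R2:  [ 0  0  2 ]
Row echelon form:
[ 3   0     1 ]
[ 0  -1  -1/3 ]
[ 0   0     2 ]

REF = [3 0 1; 0 -1 -1/3; 0 0 2]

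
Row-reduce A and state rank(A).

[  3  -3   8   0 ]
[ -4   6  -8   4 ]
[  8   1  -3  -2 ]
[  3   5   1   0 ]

rank(A) = 4

Row reduction:
R2 <- R2 - (-4/3)*R1:  [   0    2  8/3    4 ]
R3 <- R3 - (8/3)*R1:  [     0      9  -73/3     -2 ]
R4 <- R4 - (1)*R1:  [  0   8  -7   0 ]
R3 <- R3 - (9/2)*R2:  [      0       0  -109/3     -20 ]
R4 <- R4 - (4)*R2:  [     0      0  -53/3    -16 ]
R4 <- R4 - (53/109)*R3:  [        0         0         0  -684/109 ]
Row echelon form:
[ 3  -3       8         0 ]
[ 0   2     8/3         4 ]
[ 0   0  -109/3       -20 ]
[ 0   0       0  -684/109 ]
Nonzero rows / pivot columns: 4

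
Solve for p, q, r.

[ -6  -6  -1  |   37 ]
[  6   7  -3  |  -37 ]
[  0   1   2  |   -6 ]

Forward elimination on [A|b]:
R2 <- R2 - (-1)*R1:  [  0   1  -4   0 ]
R3 <- R3 - (1)*R2:  [  0   0   6  -6 ]
Row echelon form:
[ -6  -6  -1  |  37 ]
[  0   1  -4  |   0 ]
[  0   0   6  |  -6 ]
Back-substitution:
r = (-6) / 6 = -1
q = (0 - (-4)*(-1)) / 1 = -4
p = (37 - (-6)*(-4) - (-1)*(-1)) / -6 = -2

(-2, -4, -1)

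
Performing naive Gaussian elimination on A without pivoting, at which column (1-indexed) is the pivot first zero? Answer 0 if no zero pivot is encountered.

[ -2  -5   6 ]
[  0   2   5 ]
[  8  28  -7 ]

Naive forward elimination:
R3 <- R3 - (-4)*R1:  [  0   8  17 ]
R3 <- R3 - (4)*R2:  [  0   0  -3 ]
All pivots nonzero; naive elimination completes without hitting a zero pivot.

first zero-pivot column = 0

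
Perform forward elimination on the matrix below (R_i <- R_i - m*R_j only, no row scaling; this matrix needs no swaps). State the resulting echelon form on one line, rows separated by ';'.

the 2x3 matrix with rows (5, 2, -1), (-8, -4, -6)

Forward elimination:
R2 <- R2 - (-8/5)*R1:  [     0   -4/5  -38/5 ]
Row echelon form:
[ 5     2     -1 ]
[ 0  -4/5  -38/5 ]

REF = [5 2 -1; 0 -4/5 -38/5]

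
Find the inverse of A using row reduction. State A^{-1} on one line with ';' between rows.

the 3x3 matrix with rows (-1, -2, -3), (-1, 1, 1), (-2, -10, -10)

inverse = [0 -5/6 -1/12; 1 -1/3 -1/3; -1 1/2 1/4]

Gauss-Jordan on [A | I]:
R1 <- (1/-1)*R1:  [  1   2   3  |  -1   0   0 ]
R2 <- R2 - (-1)*R1:  [  0   3   4  |  -1   1   0 ]
R3 <- R3 - (-2)*R1:  [  0  -6  -4  |  -2   0   1 ]
R2 <- (1/3)*R2:  [    0     1   4/3  |  -1/3   1/3     0 ]
R1 <- R1 - (2)*R2:  [    1     0   1/3  |  -1/3  -2/3     0 ]
R3 <- R3 - (-6)*R2:  [  0   0   4  |  -4   2   1 ]
R3 <- (1/4)*R3:  [   0    0    1  |   -1  1/2  1/4 ]
R1 <- R1 - (1/3)*R3:  [     1      0      0  |      0   -5/6  -1/12 ]
R2 <- R2 - (4/3)*R3:  [    0     1     0  |     1  -1/3  -1/3 ]
Right block of [I | A^{-1}] is the inverse:
[  0  -5/6  -1/12 ]
[  1  -1/3   -1/3 ]
[ -1   1/2    1/4 ]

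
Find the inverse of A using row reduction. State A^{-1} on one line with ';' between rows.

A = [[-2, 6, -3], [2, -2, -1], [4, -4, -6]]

Gauss-Jordan on [A | I]:
R1 <- (1/-2)*R1:  [    1    -3   3/2  |  -1/2     0     0 ]
R2 <- R2 - (2)*R1:  [  0   4  -4  |   1   1   0 ]
R3 <- R3 - (4)*R1:  [   0    8  -12  |    2    0    1 ]
R2 <- (1/4)*R2:  [   0    1   -1  |  1/4  1/4    0 ]
R1 <- R1 - (-3)*R2:  [    1     0  -3/2  |   1/4   3/4     0 ]
R3 <- R3 - (8)*R2:  [  0   0  -4  |   0  -2   1 ]
R3 <- (1/-4)*R3:  [    0     0     1  |     0   1/2  -1/4 ]
R1 <- R1 - (-3/2)*R3:  [    1     0     0  |   1/4   3/2  -3/8 ]
R2 <- R2 - (-1)*R3:  [    0     1     0  |   1/4   3/4  -1/4 ]
Right block of [I | A^{-1}] is the inverse:
[ 1/4  3/2  -3/8 ]
[ 1/4  3/4  -1/4 ]
[   0  1/2  -1/4 ]

inverse = [1/4 3/2 -3/8; 1/4 3/4 -1/4; 0 1/2 -1/4]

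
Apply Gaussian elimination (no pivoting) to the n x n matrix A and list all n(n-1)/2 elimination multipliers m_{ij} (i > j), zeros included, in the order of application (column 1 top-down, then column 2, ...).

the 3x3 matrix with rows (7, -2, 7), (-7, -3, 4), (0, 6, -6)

multipliers: -1, 0, -6/5

Forward elimination:
R2 <- R2 - (-1)*R1:  [  0  -5  11 ]
R3: entry in column 1 is already 0 -> m_{31} = 0 (no row operation needed)
R3 <- R3 - (-6/5)*R2:  [    0     0  36/5 ]
Multipliers (in order of application): m_{21} = -1, m_{31} = 0, m_{32} = -6/5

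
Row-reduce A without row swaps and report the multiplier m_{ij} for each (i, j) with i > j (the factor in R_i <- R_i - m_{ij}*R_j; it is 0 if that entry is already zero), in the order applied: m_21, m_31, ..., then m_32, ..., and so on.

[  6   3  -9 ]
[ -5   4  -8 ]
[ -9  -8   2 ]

Forward elimination:
R2 <- R2 - (-5/6)*R1:  [     0   13/2  -31/2 ]
R3 <- R3 - (-3/2)*R1:  [     0   -7/2  -23/2 ]
R3 <- R3 - (-7/13)*R2:  [       0        0  -258/13 ]
Multipliers (in order of application): m_{21} = -5/6, m_{31} = -3/2, m_{32} = -7/13

multipliers: -5/6, -3/2, -7/13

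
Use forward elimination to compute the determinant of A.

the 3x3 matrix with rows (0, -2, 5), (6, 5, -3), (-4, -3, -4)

det(A) = -62

Forward elimination:
R1 <-> R2   (pivot in column 1 was zero)
[  6   5  -3 ]
[  0  -2   5 ]
[ -4  -3  -4 ]
R3 <- R3 - (-2/3)*R1:  [   0  1/3   -6 ]
R3 <- R3 - (-1/6)*R2:  [     0      0  -31/6 ]
Upper-triangular form:
[ 6   5     -3 ]
[ 0  -2      5 ]
[ 0   0  -31/6 ]
det(A) = (-1)^1 * (6) * (-2) * (-31/6) = -62  (1 row swap -> sign -1)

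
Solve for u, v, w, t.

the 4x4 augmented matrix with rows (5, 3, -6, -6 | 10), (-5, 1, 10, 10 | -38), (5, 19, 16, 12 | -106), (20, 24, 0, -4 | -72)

(-1, -3, 1, -5)

Forward elimination on [A|b]:
R2 <- R2 - (-1)*R1:  [   0    4    4    4  -28 ]
R3 <- R3 - (1)*R1:  [    0    16    22    18  -116 ]
R4 <- R4 - (4)*R1:  [    0    12    24    20  -112 ]
R3 <- R3 - (4)*R2:  [  0   0   6   2  -4 ]
R4 <- R4 - (3)*R2:  [   0    0   12    8  -28 ]
R4 <- R4 - (2)*R3:  [   0    0    0    4  -20 ]
Row echelon form:
[ 5  3  -6  -6  |   10 ]
[ 0  4   4   4  |  -28 ]
[ 0  0   6   2  |   -4 ]
[ 0  0   0   4  |  -20 ]
Back-substitution:
t = (-20) / 4 = -5
w = (-4 - (2)*(-5)) / 6 = 1
v = (-28 - (4)*(1) - (4)*(-5)) / 4 = -3
u = (10 - (3)*(-3) - (-6)*(1) - (-6)*(-5)) / 5 = -1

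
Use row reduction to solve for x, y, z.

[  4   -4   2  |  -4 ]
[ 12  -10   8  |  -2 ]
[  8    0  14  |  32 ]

(4, 5, 0)

Forward elimination on [A|b]:
R2 <- R2 - (3)*R1:  [  0   2   2  10 ]
R3 <- R3 - (2)*R1:  [  0   8  10  40 ]
R3 <- R3 - (4)*R2:  [ 0  0  2  0 ]
Row echelon form:
[ 4  -4  2  |  -4 ]
[ 0   2  2  |  10 ]
[ 0   0  2  |   0 ]
Back-substitution:
z = (0) / 2 = 0
y = (10 - (2)*(0)) / 2 = 5
x = (-4 - (-4)*(5) - (2)*(0)) / 4 = 4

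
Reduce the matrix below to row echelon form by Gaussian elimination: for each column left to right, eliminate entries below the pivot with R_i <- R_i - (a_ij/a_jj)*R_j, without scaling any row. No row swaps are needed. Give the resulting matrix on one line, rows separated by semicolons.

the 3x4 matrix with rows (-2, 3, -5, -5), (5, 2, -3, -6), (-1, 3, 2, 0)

Forward elimination:
R2 <- R2 - (-5/2)*R1:  [     0   19/2  -31/2  -37/2 ]
R3 <- R3 - (1/2)*R1:  [   0  3/2  9/2  5/2 ]
R3 <- R3 - (3/19)*R2:  [      0       0  132/19  103/19 ]
Row echelon form:
[ -2     3      -5      -5 ]
[  0  19/2   -31/2   -37/2 ]
[  0     0  132/19  103/19 ]

REF = [-2 3 -5 -5; 0 19/2 -31/2 -37/2; 0 0 132/19 103/19]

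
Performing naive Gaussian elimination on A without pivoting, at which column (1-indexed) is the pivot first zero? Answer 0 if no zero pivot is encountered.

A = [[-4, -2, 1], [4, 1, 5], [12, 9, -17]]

Naive forward elimination:
R2 <- R2 - (-1)*R1:  [  0  -1   6 ]
R3 <- R3 - (-3)*R1:  [   0    3  -14 ]
R3 <- R3 - (-3)*R2:  [ 0  0  4 ]
All pivots nonzero; naive elimination completes without hitting a zero pivot.

first zero-pivot column = 0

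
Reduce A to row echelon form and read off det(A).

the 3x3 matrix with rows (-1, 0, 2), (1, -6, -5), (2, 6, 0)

Forward elimination:
R2 <- R2 - (-1)*R1:  [  0  -6  -3 ]
R3 <- R3 - (-2)*R1:  [ 0  6  4 ]
R3 <- R3 - (-1)*R2:  [ 0  0  1 ]
Upper-triangular form:
[ -1   0   2 ]
[  0  -6  -3 ]
[  0   0   1 ]
det(A) = (-1)^0 * (-1) * (-6) * (1) = 6  (0 row swaps -> sign +1)

det(A) = 6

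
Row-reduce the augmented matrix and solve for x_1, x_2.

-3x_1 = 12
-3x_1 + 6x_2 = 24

Forward elimination on [A|b]:
R2 <- R2 - (1)*R1:  [  0   6  12 ]
Row echelon form:
[ -3  0  |  12 ]
[  0  6  |  12 ]
Back-substitution:
x_2 = (12) / 6 = 2
x_1 = (12) / -3 = -4

(-4, 2)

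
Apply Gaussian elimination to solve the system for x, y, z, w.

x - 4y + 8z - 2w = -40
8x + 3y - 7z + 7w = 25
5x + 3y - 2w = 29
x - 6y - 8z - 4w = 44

Forward elimination on [A|b]:
R2 <- R2 - (8)*R1:  [   0   35  -71   23  345 ]
R3 <- R3 - (5)*R1:  [   0   23  -40    8  229 ]
R4 <- R4 - (1)*R1:  [   0   -2  -16   -2   84 ]
R3 <- R3 - (23/35)*R2:  [       0        0   233/35  -249/35     16/7 ]
R4 <- R4 - (-2/35)*R2:  [       0        0  -702/35   -24/35    726/7 ]
R4 <- R4 - (-702/233)*R3:  [         0          0          0  -5154/233  25770/233 ]
Row echelon form:
[ 1  -4       8         -2  |        -40 ]
[ 0  35     -71         23  |        345 ]
[ 0   0  233/35    -249/35  |       16/7 ]
[ 0   0       0  -5154/233  |  25770/233 ]
Back-substitution:
w = (25770/233) / (-5154/233) = -5
z = (16/7 - (-249/35)*(-5)) / (233/35) = -5
y = (345 - (-71)*(-5) - (23)*(-5)) / 35 = 3
x = (-40 - (-4)*(3) - (8)*(-5) - (-2)*(-5)) / 1 = 2

(2, 3, -5, -5)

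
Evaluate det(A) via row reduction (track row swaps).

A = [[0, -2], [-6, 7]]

det(A) = -12

Forward elimination:
R1 <-> R2   (pivot in column 1 was zero)
[ -6   7 ]
[  0  -2 ]
Upper-triangular form:
[ -6   7 ]
[  0  -2 ]
det(A) = (-1)^1 * (-6) * (-2) = -12  (1 row swap -> sign -1)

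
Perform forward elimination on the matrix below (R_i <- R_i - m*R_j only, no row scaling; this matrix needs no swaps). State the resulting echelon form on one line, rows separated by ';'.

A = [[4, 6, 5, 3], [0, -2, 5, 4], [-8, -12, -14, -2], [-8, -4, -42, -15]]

Forward elimination:
R3 <- R3 - (-2)*R1:  [  0   0  -4   4 ]
R4 <- R4 - (-2)*R1:  [   0    8  -32   -9 ]
R4 <- R4 - (-4)*R2:  [   0    0  -12    7 ]
R4 <- R4 - (3)*R3:  [  0   0   0  -5 ]
Row echelon form:
[ 4   6   5   3 ]
[ 0  -2   5   4 ]
[ 0   0  -4   4 ]
[ 0   0   0  -5 ]

REF = [4 6 5 3; 0 -2 5 4; 0 0 -4 4; 0 0 0 -5]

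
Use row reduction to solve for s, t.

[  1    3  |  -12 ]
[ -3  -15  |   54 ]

(-3, -3)

Forward elimination on [A|b]:
R2 <- R2 - (-3)*R1:  [  0  -6  18 ]
Row echelon form:
[ 1   3  |  -12 ]
[ 0  -6  |   18 ]
Back-substitution:
t = (18) / -6 = -3
s = (-12 - (3)*(-3)) / 1 = -3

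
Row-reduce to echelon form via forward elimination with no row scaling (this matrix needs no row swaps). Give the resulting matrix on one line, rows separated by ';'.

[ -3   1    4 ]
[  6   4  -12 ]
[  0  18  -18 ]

Forward elimination:
R2 <- R2 - (-2)*R1:  [  0   6  -4 ]
R3 <- R3 - (3)*R2:  [  0   0  -6 ]
Row echelon form:
[ -3  1   4 ]
[  0  6  -4 ]
[  0  0  -6 ]

REF = [-3 1 4; 0 6 -4; 0 0 -6]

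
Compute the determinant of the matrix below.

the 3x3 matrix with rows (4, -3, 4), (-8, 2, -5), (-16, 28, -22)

Forward elimination:
R2 <- R2 - (-2)*R1:  [  0  -4   3 ]
R3 <- R3 - (-4)*R1:  [  0  16  -6 ]
R3 <- R3 - (-4)*R2:  [ 0  0  6 ]
Upper-triangular form:
[ 4  -3  4 ]
[ 0  -4  3 ]
[ 0   0  6 ]
det(A) = (-1)^0 * (4) * (-4) * (6) = -96  (0 row swaps -> sign +1)

det(A) = -96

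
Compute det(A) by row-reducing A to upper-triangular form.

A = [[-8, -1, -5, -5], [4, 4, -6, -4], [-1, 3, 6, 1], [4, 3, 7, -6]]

det(A) = 3734

Forward elimination:
R2 <- R2 - (-1/2)*R1:  [     0    7/2  -17/2  -13/2 ]
R3 <- R3 - (1/8)*R1:  [    0  25/8  53/8  13/8 ]
R4 <- R4 - (-1/2)*R1:  [     0    5/2    9/2  -17/2 ]
R3 <- R3 - (25/28)*R2:  [      0       0  199/14    52/7 ]
R4 <- R4 - (5/7)*R2:  [     0      0   74/7  -27/7 ]
R4 <- R4 - (148/199)*R3:  [         0          0          0  -1867/199 ]
Upper-triangular form:
[ -8   -1      -5         -5 ]
[  0  7/2   -17/2      -13/2 ]
[  0    0  199/14       52/7 ]
[  0    0       0  -1867/199 ]
det(A) = (-1)^0 * (-8) * (7/2) * (199/14) * (-1867/199) = 3734  (0 row swaps -> sign +1)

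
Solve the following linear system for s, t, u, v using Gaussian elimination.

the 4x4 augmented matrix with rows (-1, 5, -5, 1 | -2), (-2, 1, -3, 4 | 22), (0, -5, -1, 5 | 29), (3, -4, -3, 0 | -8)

(-3, -1, 1, 5)

Forward elimination on [A|b]:
R2 <- R2 - (2)*R1:  [  0  -9   7   2  26 ]
R4 <- R4 - (-3)*R1:  [   0   11  -18    3  -14 ]
R3 <- R3 - (5/9)*R2:  [     0      0  -44/9   35/9  131/9 ]
R4 <- R4 - (-11/9)*R2:  [     0      0  -85/9   49/9  160/9 ]
R4 <- R4 - (85/44)*R3:  [       0        0        0   -91/44  -455/44 ]
Row echelon form:
[ -1   5     -5       1  |       -2 ]
[  0  -9      7       2  |       26 ]
[  0   0  -44/9    35/9  |    131/9 ]
[  0   0      0  -91/44  |  -455/44 ]
Back-substitution:
v = (-455/44) / (-91/44) = 5
u = (131/9 - (35/9)*(5)) / (-44/9) = 1
t = (26 - (7)*(1) - (2)*(5)) / -9 = -1
s = (-2 - (5)*(-1) - (-5)*(1) - (1)*(5)) / -1 = -3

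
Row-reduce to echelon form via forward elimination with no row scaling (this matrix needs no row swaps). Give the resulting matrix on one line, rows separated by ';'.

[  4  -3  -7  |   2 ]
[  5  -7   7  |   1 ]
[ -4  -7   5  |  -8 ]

REF = [4 -3 -7 2; 0 -13/4 63/4 -3/2; 0 0 -656/13 -18/13]

Forward elimination:
R2 <- R2 - (5/4)*R1:  [     0  -13/4   63/4   -3/2 ]
R3 <- R3 - (-1)*R1:  [   0  -10   -2   -6 ]
R3 <- R3 - (40/13)*R2:  [       0        0  -656/13   -18/13 ]
Row echelon form:
[ 4     -3       -7  |       2 ]
[ 0  -13/4     63/4  |    -3/2 ]
[ 0      0  -656/13  |  -18/13 ]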